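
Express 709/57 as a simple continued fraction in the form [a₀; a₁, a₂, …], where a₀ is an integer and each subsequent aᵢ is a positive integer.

Repeatedly divide and take the remainder:
709 ÷ 57 → quotient 12, remainder 25
57 ÷ 25 → quotient 2, remainder 7
25 ÷ 7 → quotient 3, remainder 4
7 ÷ 4 → quotient 1, remainder 3
4 ÷ 3 → quotient 1, remainder 1
3 ÷ 1 → quotient 3, remainder 0

[12; 2, 3, 1, 1, 3]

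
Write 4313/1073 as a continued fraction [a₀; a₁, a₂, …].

⌊4313/1073⌋ = 4, remainder 21
⌊1073/21⌋ = 51, remainder 2
⌊21/2⌋ = 10, remainder 1
⌊2/1⌋ = 2, remainder 0

[4; 51, 10, 2]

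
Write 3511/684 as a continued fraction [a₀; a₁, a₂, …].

[5; 7, 1, 1, 14, 1, 2]

⌊3511/684⌋ = 5, remainder 91
⌊684/91⌋ = 7, remainder 47
⌊91/47⌋ = 1, remainder 44
⌊47/44⌋ = 1, remainder 3
⌊44/3⌋ = 14, remainder 2
⌊3/2⌋ = 1, remainder 1
⌊2/1⌋ = 2, remainder 0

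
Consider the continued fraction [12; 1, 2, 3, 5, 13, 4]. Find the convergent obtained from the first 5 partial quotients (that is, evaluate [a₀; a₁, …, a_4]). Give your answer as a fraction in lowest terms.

673/53

a_0 = 12: 12/1
a_1 = 1: 13/1
a_2 = 2: 38/3
a_3 = 3: 127/10
a_4 = 5: 673/53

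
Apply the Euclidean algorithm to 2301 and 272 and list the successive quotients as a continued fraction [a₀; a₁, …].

[8; 2, 5, 1, 2, 7]

Apply division with remainder until the remainder is 0:
2301 = 8·272 + 125, so a_0 = 8
272 = 2·125 + 22, so a_1 = 2
125 = 5·22 + 15, so a_2 = 5
22 = 1·15 + 7, so a_3 = 1
15 = 2·7 + 1, so a_4 = 2
7 = 7·1 + 0, so a_5 = 7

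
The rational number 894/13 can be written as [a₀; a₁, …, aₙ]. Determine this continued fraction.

894 = 68·13 + 10, so a_0 = 68
13 = 1·10 + 3, so a_1 = 1
10 = 3·3 + 1, so a_2 = 3
3 = 3·1 + 0, so a_3 = 3

[68; 1, 3, 3]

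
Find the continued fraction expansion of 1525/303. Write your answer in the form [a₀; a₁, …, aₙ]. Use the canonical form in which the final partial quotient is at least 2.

[5; 30, 3, 3]

Repeatedly divide and take the remainder:
1525 ÷ 303 → quotient 5, remainder 10
303 ÷ 10 → quotient 30, remainder 3
10 ÷ 3 → quotient 3, remainder 1
3 ÷ 1 → quotient 3, remainder 0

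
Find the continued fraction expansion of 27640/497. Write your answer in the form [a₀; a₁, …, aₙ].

[55; 1, 1, 1, 1, 2, 3, 11]

⌊27640/497⌋ = 55, remainder 305
⌊497/305⌋ = 1, remainder 192
⌊305/192⌋ = 1, remainder 113
⌊192/113⌋ = 1, remainder 79
⌊113/79⌋ = 1, remainder 34
⌊79/34⌋ = 2, remainder 11
⌊34/11⌋ = 3, remainder 1
⌊11/1⌋ = 11, remainder 0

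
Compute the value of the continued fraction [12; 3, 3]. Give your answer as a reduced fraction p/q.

123/10

a_0 = 12: 12/1
a_1 = 3: 37/3
a_2 = 3: 123/10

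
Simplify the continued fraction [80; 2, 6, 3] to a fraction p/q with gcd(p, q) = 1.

3299/41

Collapse the nested fraction from the inside out:
Start with 3.
6 + 1/(3/1) = 6 + 1/3 = 19/3
2 + 1/(19/3) = 2 + 3/19 = 41/19
80 + 1/(41/19) = 80 + 19/41 = 3299/41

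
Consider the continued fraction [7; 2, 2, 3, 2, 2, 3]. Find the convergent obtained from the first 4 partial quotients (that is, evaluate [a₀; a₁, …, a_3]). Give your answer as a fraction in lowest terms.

Starting at the tail and folding back:
Start with 3.
2 + 1/(3/1) = 2 + 1/3 = 7/3
2 + 1/(7/3) = 2 + 3/7 = 17/7
7 + 1/(17/7) = 7 + 7/17 = 126/17

126/17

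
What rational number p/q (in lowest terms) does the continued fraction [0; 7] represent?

1/7

Compute successive convergents:
a_0 = 0: 0/1
a_1 = 7: 1/7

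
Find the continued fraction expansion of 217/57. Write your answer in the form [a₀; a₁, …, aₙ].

Apply division with remainder until the remainder is 0:
217 ÷ 57 → quotient 3, remainder 46
57 ÷ 46 → quotient 1, remainder 11
46 ÷ 11 → quotient 4, remainder 2
11 ÷ 2 → quotient 5, remainder 1
2 ÷ 1 → quotient 2, remainder 0

[3; 1, 4, 5, 2]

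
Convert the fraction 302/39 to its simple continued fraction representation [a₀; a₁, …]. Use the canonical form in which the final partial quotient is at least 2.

[7; 1, 2, 1, 9]

302 ÷ 39 → quotient 7, remainder 29
39 ÷ 29 → quotient 1, remainder 10
29 ÷ 10 → quotient 2, remainder 9
10 ÷ 9 → quotient 1, remainder 1
9 ÷ 1 → quotient 9, remainder 0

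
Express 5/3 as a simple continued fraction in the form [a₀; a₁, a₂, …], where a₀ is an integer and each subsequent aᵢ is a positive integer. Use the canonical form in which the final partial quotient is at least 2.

Run the Euclidean algorithm, recording each quotient:
⌊5/3⌋ = 1, remainder 2
⌊3/2⌋ = 1, remainder 1
⌊2/1⌋ = 2, remainder 0

[1; 1, 2]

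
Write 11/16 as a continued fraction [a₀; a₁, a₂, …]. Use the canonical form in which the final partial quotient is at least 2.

[0; 1, 2, 5]

Run the Euclidean algorithm, recording each quotient:
11 ÷ 16 → quotient 0, remainder 11
16 ÷ 11 → quotient 1, remainder 5
11 ÷ 5 → quotient 2, remainder 1
5 ÷ 1 → quotient 5, remainder 0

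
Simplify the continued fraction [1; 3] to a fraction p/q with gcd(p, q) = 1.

Build up convergents one term at a time:
a_0 = 1: 1/1
a_1 = 3: 4/3

4/3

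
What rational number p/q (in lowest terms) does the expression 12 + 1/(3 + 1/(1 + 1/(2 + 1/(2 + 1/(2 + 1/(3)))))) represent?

2638/215

a_0 = 12: 12/1
a_1 = 3: 37/3
a_2 = 1: 49/4
a_3 = 2: 135/11
a_4 = 2: 319/26
a_5 = 2: 773/63
a_6 = 3: 2638/215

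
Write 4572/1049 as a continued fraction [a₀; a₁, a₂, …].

Apply division with remainder until the remainder is 0:
4572 = 4·1049 + 376, so a_0 = 4
1049 = 2·376 + 297, so a_1 = 2
376 = 1·297 + 79, so a_2 = 1
297 = 3·79 + 60, so a_3 = 3
79 = 1·60 + 19, so a_4 = 1
60 = 3·19 + 3, so a_5 = 3
19 = 6·3 + 1, so a_6 = 6
3 = 3·1 + 0, so a_7 = 3

[4; 2, 1, 3, 1, 3, 6, 3]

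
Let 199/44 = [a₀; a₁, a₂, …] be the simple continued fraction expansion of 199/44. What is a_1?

Repeatedly divide and take the remainder:
⌊199/44⌋ = 4, remainder 23
⌊44/23⌋ = 1, remainder 21

1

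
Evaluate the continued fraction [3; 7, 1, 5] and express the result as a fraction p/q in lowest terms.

147/47

Collapse the nested fraction from the inside out:
Start with 5.
1 + 1/(5/1) = 1 + 1/5 = 6/5
7 + 1/(6/5) = 7 + 5/6 = 47/6
3 + 1/(47/6) = 3 + 6/47 = 147/47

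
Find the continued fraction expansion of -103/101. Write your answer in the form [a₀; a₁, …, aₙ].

[-2; 1, 49, 2]

-103 = -2·101 + 99, so a_0 = -2
101 = 1·99 + 2, so a_1 = 1
99 = 49·2 + 1, so a_2 = 49
2 = 2·1 + 0, so a_3 = 2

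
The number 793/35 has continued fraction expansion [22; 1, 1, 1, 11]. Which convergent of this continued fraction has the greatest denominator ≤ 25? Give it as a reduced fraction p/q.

68/3

a_0 = 22: 22/1  (≤ bound)
a_1 = 1: 23/1  (≤ bound)
a_2 = 1: 45/2  (≤ bound)
a_3 = 1: 68/3  (≤ bound)
a_4 = 11: 793/35  (> 25, stop)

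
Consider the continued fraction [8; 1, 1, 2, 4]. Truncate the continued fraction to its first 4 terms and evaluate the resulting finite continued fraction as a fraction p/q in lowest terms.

Collapse the nested fraction from the inside out:
Start with 2.
1 + 1/(2/1) = 1 + 1/2 = 3/2
1 + 1/(3/2) = 1 + 2/3 = 5/3
8 + 1/(5/3) = 8 + 3/5 = 43/5

43/5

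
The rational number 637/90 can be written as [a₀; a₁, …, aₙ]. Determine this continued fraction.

637 ÷ 90 → quotient 7, remainder 7
90 ÷ 7 → quotient 12, remainder 6
7 ÷ 6 → quotient 1, remainder 1
6 ÷ 1 → quotient 6, remainder 0

[7; 12, 1, 6]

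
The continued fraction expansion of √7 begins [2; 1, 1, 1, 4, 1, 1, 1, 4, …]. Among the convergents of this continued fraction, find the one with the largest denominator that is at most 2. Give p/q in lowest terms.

List convergents until the denominator exceeds the bound:
a_0 = 2: 2/1  (≤ bound)
a_1 = 1: 3/1  (≤ bound)
a_2 = 1: 5/2  (≤ bound)
a_3 = 1: 8/3  (> 2, stop)

5/2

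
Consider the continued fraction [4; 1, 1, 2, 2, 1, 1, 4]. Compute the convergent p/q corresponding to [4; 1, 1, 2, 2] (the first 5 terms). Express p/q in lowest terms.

55/12

Compute successive convergents:
a_0 = 4: 4/1
a_1 = 1: 5/1
a_2 = 1: 9/2
a_3 = 2: 23/5
a_4 = 2: 55/12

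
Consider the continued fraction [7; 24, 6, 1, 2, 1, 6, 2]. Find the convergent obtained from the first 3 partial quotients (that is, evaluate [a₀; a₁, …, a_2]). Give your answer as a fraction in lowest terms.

1021/145

Build up convergents one term at a time:
a_0 = 7: 7/1
a_1 = 24: 169/24
a_2 = 6: 1021/145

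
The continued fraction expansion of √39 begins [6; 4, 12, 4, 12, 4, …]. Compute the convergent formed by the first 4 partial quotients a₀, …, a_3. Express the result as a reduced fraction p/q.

1249/200

Compute successive convergents:
a_0 = 6: 6/1
a_1 = 4: 25/4
a_2 = 12: 306/49
a_3 = 4: 1249/200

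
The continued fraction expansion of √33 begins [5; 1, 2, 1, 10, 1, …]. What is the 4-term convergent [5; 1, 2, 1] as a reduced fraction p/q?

a_0 = 5: 5/1
a_1 = 1: 6/1
a_2 = 2: 17/3
a_3 = 1: 23/4

23/4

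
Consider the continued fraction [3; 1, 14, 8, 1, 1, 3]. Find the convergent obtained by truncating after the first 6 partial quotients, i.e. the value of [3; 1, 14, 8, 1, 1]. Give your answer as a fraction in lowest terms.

Compute successive convergents:
a_0 = 3: 3/1
a_1 = 1: 4/1
a_2 = 14: 59/15
a_3 = 8: 476/121
a_4 = 1: 535/136
a_5 = 1: 1011/257

1011/257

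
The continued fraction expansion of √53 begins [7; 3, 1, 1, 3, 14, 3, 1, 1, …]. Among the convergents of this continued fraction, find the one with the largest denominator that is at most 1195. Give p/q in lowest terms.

7979/1096

a_0 = 7: 7/1  (≤ bound)
a_1 = 3: 22/3  (≤ bound)
a_2 = 1: 29/4  (≤ bound)
a_3 = 1: 51/7  (≤ bound)
a_4 = 3: 182/25  (≤ bound)
a_5 = 14: 2599/357  (≤ bound)
a_6 = 3: 7979/1096  (≤ bound)
a_7 = 1: 10578/1453  (> 1195, stop)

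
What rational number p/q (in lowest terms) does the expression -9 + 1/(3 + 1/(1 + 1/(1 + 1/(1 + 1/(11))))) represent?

Start with 11.
1 + 1/(11/1) = 1 + 1/11 = 12/11
1 + 1/(12/11) = 1 + 11/12 = 23/12
1 + 1/(23/12) = 1 + 12/23 = 35/23
3 + 1/(35/23) = 3 + 23/35 = 128/35
-9 + 1/(128/35) = -9 + 35/128 = -1117/128

-1117/128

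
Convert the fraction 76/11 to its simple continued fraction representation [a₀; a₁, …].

[6; 1, 10]

76 ÷ 11 → quotient 6, remainder 10
11 ÷ 10 → quotient 1, remainder 1
10 ÷ 1 → quotient 10, remainder 0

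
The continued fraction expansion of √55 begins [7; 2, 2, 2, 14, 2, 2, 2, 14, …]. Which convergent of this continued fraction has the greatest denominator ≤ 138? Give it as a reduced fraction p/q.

89/12

a_0 = 7: 7/1  (≤ bound)
a_1 = 2: 15/2  (≤ bound)
a_2 = 2: 37/5  (≤ bound)
a_3 = 2: 89/12  (≤ bound)
a_4 = 14: 1283/173  (> 138, stop)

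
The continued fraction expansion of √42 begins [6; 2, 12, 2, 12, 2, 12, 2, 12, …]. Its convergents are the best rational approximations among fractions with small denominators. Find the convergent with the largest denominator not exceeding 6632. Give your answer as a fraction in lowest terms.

8749/1350

a_0 = 6: 6/1  (≤ bound)
a_1 = 2: 13/2  (≤ bound)
a_2 = 12: 162/25  (≤ bound)
a_3 = 2: 337/52  (≤ bound)
a_4 = 12: 4206/649  (≤ bound)
a_5 = 2: 8749/1350  (≤ bound)
a_6 = 12: 109194/16849  (> 6632, stop)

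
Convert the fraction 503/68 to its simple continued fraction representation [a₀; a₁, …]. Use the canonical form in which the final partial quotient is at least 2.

[7; 2, 1, 1, 13]

⌊503/68⌋ = 7, remainder 27
⌊68/27⌋ = 2, remainder 14
⌊27/14⌋ = 1, remainder 13
⌊14/13⌋ = 1, remainder 1
⌊13/1⌋ = 13, remainder 0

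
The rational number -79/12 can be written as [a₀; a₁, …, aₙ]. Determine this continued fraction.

-79 = -7·12 + 5, so a_0 = -7
12 = 2·5 + 2, so a_1 = 2
5 = 2·2 + 1, so a_2 = 2
2 = 2·1 + 0, so a_3 = 2

[-7; 2, 2, 2]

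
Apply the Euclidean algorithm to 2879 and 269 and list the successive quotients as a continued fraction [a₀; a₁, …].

Run the Euclidean algorithm, recording each quotient:
2879 ÷ 269 → quotient 10, remainder 189
269 ÷ 189 → quotient 1, remainder 80
189 ÷ 80 → quotient 2, remainder 29
80 ÷ 29 → quotient 2, remainder 22
29 ÷ 22 → quotient 1, remainder 7
22 ÷ 7 → quotient 3, remainder 1
7 ÷ 1 → quotient 7, remainder 0

[10; 1, 2, 2, 1, 3, 7]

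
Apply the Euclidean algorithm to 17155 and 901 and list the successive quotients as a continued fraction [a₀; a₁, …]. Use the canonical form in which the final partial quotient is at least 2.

Run the Euclidean algorithm, recording each quotient:
17155 = 19·901 + 36, so a_0 = 19
901 = 25·36 + 1, so a_1 = 25
36 = 36·1 + 0, so a_2 = 36

[19; 25, 36]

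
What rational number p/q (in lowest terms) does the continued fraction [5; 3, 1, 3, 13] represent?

Start with 13.
3 + 1/(13/1) = 3 + 1/13 = 40/13
1 + 1/(40/13) = 1 + 13/40 = 53/40
3 + 1/(53/40) = 3 + 40/53 = 199/53
5 + 1/(199/53) = 5 + 53/199 = 1048/199

1048/199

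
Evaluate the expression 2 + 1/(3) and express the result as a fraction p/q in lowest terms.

Compute successive convergents:
a_0 = 2: 2/1
a_1 = 3: 7/3

7/3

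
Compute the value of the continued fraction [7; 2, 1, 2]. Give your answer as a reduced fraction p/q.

Starting at the tail and folding back:
Start with 2.
1 + 1/(2/1) = 1 + 1/2 = 3/2
2 + 1/(3/2) = 2 + 2/3 = 8/3
7 + 1/(8/3) = 7 + 3/8 = 59/8

59/8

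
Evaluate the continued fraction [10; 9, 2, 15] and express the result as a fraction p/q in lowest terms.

a_0 = 10: 10/1
a_1 = 9: 91/9
a_2 = 2: 192/19
a_3 = 15: 2971/294

2971/294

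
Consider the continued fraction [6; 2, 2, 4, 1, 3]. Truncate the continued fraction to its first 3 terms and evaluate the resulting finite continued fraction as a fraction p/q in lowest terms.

32/5

Work from the innermost term outward:
Start with 2.
2 + 1/(2/1) = 2 + 1/2 = 5/2
6 + 1/(5/2) = 6 + 2/5 = 32/5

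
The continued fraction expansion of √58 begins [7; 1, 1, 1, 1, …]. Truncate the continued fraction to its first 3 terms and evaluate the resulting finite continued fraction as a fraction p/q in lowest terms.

15/2

a_0 = 7: 7/1
a_1 = 1: 8/1
a_2 = 1: 15/2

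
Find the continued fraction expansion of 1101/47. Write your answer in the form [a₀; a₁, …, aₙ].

[23; 2, 2, 1, 6]

1101 = 23·47 + 20, so a_0 = 23
47 = 2·20 + 7, so a_1 = 2
20 = 2·7 + 6, so a_2 = 2
7 = 1·6 + 1, so a_3 = 1
6 = 6·1 + 0, so a_4 = 6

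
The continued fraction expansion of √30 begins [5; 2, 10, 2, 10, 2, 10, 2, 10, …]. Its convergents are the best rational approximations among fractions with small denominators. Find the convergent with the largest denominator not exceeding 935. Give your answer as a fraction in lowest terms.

2525/461

List convergents until the denominator exceeds the bound:
a_0 = 5: 5/1  (≤ bound)
a_1 = 2: 11/2  (≤ bound)
a_2 = 10: 115/21  (≤ bound)
a_3 = 2: 241/44  (≤ bound)
a_4 = 10: 2525/461  (≤ bound)
a_5 = 2: 5291/966  (> 935, stop)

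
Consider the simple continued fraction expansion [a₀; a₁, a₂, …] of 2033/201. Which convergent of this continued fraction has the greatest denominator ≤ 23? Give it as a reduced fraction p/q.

a_0 = 10: 10/1  (≤ bound)
a_1 = 8: 81/8  (≤ bound)
a_2 = 1: 91/9  (≤ bound)
a_3 = 2: 263/26  (> 23, stop)

91/9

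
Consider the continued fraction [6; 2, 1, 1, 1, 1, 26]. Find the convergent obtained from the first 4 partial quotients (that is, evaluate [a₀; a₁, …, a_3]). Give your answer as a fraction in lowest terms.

Compute successive convergents:
a_0 = 6: 6/1
a_1 = 2: 13/2
a_2 = 1: 19/3
a_3 = 1: 32/5

32/5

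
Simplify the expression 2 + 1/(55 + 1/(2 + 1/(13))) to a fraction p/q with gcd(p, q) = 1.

3023/1498

Use the convergent recurrence hₖ = aₖ·hₖ₋₁ + hₖ₋₂ (and likewise for the denominators kₖ):
a_0 = 2: 2/1
a_1 = 55: 111/55
a_2 = 2: 224/111
a_3 = 13: 3023/1498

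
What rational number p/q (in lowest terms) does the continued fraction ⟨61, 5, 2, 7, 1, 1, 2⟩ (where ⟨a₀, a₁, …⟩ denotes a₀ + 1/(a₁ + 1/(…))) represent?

Build up convergents one term at a time:
a_0 = 61: 61/1
a_1 = 5: 306/5
a_2 = 2: 673/11
a_3 = 7: 5017/82
a_4 = 1: 5690/93
a_5 = 1: 10707/175
a_6 = 2: 27104/443

27104/443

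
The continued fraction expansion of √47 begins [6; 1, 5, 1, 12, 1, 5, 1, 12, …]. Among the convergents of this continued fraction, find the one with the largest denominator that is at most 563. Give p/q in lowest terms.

665/97

a_0 = 6: 6/1  (≤ bound)
a_1 = 1: 7/1  (≤ bound)
a_2 = 5: 41/6  (≤ bound)
a_3 = 1: 48/7  (≤ bound)
a_4 = 12: 617/90  (≤ bound)
a_5 = 1: 665/97  (≤ bound)
a_6 = 5: 3942/575  (> 563, stop)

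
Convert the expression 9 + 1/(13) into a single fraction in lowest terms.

118/13

Use the convergent recurrence hₖ = aₖ·hₖ₋₁ + hₖ₋₂ (and likewise for the denominators kₖ):
a_0 = 9: 9/1
a_1 = 13: 118/13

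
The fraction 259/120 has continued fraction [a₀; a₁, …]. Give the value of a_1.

Run the Euclidean algorithm, recording each quotient:
⌊259/120⌋ = 2, remainder 19
⌊120/19⌋ = 6, remainder 6

6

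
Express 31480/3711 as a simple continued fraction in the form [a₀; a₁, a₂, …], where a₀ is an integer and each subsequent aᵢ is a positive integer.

Repeatedly divide and take the remainder:
31480 = 8·3711 + 1792, so a_0 = 8
3711 = 2·1792 + 127, so a_1 = 2
1792 = 14·127 + 14, so a_2 = 14
127 = 9·14 + 1, so a_3 = 9
14 = 14·1 + 0, so a_4 = 14

[8; 2, 14, 9, 14]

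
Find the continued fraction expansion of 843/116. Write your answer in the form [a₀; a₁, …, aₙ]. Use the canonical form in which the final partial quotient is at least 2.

[7; 3, 1, 2, 1, 7]

843 = 7·116 + 31, so a_0 = 7
116 = 3·31 + 23, so a_1 = 3
31 = 1·23 + 8, so a_2 = 1
23 = 2·8 + 7, so a_3 = 2
8 = 1·7 + 1, so a_4 = 1
7 = 7·1 + 0, so a_5 = 7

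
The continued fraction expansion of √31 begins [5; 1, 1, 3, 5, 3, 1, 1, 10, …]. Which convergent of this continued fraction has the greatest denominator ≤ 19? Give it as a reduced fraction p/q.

List convergents until the denominator exceeds the bound:
a_0 = 5: 5/1  (≤ bound)
a_1 = 1: 6/1  (≤ bound)
a_2 = 1: 11/2  (≤ bound)
a_3 = 3: 39/7  (≤ bound)
a_4 = 5: 206/37  (> 19, stop)

39/7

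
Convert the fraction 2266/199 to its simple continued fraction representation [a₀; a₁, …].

[11; 2, 1, 1, 2, 2, 6]

Repeatedly divide and take the remainder:
2266 ÷ 199 → quotient 11, remainder 77
199 ÷ 77 → quotient 2, remainder 45
77 ÷ 45 → quotient 1, remainder 32
45 ÷ 32 → quotient 1, remainder 13
32 ÷ 13 → quotient 2, remainder 6
13 ÷ 6 → quotient 2, remainder 1
6 ÷ 1 → quotient 6, remainder 0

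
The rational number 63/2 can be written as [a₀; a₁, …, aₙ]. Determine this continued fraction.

[31; 2]

Apply division with remainder until the remainder is 0:
63 ÷ 2 → quotient 31, remainder 1
2 ÷ 1 → quotient 2, remainder 0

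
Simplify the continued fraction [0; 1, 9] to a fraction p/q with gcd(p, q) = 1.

9/10

Start with 9.
1 + 1/(9/1) = 1 + 1/9 = 10/9
0 + 1/(10/9) = 0 + 9/10 = 9/10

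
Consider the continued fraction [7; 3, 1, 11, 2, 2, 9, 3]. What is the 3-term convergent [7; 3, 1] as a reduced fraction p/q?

Use the convergent recurrence hₖ = aₖ·hₖ₋₁ + hₖ₋₂ (and likewise for the denominators kₖ):
a_0 = 7: 7/1
a_1 = 3: 22/3
a_2 = 1: 29/4

29/4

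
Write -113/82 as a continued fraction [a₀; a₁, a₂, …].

Run the Euclidean algorithm, recording each quotient:
-113 ÷ 82 → quotient -2, remainder 51
82 ÷ 51 → quotient 1, remainder 31
51 ÷ 31 → quotient 1, remainder 20
31 ÷ 20 → quotient 1, remainder 11
20 ÷ 11 → quotient 1, remainder 9
11 ÷ 9 → quotient 1, remainder 2
9 ÷ 2 → quotient 4, remainder 1
2 ÷ 1 → quotient 2, remainder 0

[-2; 1, 1, 1, 1, 1, 4, 2]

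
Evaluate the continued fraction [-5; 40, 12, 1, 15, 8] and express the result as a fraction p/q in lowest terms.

Start with 8.
15 + 1/(8/1) = 15 + 1/8 = 121/8
1 + 1/(121/8) = 1 + 8/121 = 129/121
12 + 1/(129/121) = 12 + 121/129 = 1669/129
40 + 1/(1669/129) = 40 + 129/1669 = 66889/1669
-5 + 1/(66889/1669) = -5 + 1669/66889 = -332776/66889

-332776/66889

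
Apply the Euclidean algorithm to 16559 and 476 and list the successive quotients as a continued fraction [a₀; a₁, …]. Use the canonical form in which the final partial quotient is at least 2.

16559 ÷ 476 → quotient 34, remainder 375
476 ÷ 375 → quotient 1, remainder 101
375 ÷ 101 → quotient 3, remainder 72
101 ÷ 72 → quotient 1, remainder 29
72 ÷ 29 → quotient 2, remainder 14
29 ÷ 14 → quotient 2, remainder 1
14 ÷ 1 → quotient 14, remainder 0

[34; 1, 3, 1, 2, 2, 14]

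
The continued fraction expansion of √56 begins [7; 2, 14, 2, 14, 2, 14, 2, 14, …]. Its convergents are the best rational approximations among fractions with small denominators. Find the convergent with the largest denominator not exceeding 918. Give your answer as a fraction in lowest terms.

List convergents until the denominator exceeds the bound:
a_0 = 7: 7/1  (≤ bound)
a_1 = 2: 15/2  (≤ bound)
a_2 = 14: 217/29  (≤ bound)
a_3 = 2: 449/60  (≤ bound)
a_4 = 14: 6503/869  (≤ bound)
a_5 = 2: 13455/1798  (> 918, stop)

6503/869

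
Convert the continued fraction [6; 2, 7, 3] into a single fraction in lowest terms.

304/47

Compute successive convergents:
a_0 = 6: 6/1
a_1 = 2: 13/2
a_2 = 7: 97/15
a_3 = 3: 304/47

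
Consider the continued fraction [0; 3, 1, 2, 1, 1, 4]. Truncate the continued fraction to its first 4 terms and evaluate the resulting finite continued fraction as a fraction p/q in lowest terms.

3/11

Start with 2.
1 + 1/(2/1) = 1 + 1/2 = 3/2
3 + 1/(3/2) = 3 + 2/3 = 11/3
0 + 1/(11/3) = 0 + 3/11 = 3/11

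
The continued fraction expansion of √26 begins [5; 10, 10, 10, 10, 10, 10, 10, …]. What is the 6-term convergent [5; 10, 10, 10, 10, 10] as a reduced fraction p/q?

530451/104030

Work from the innermost term outward:
Start with 10.
10 + 1/(10/1) = 10 + 1/10 = 101/10
10 + 1/(101/10) = 10 + 10/101 = 1020/101
10 + 1/(1020/101) = 10 + 101/1020 = 10301/1020
10 + 1/(10301/1020) = 10 + 1020/10301 = 104030/10301
5 + 1/(104030/10301) = 5 + 10301/104030 = 530451/104030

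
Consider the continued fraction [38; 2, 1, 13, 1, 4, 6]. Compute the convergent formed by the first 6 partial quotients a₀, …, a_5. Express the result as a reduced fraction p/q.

Use the convergent recurrence hₖ = aₖ·hₖ₋₁ + hₖ₋₂ (and likewise for the denominators kₖ):
a_0 = 38: 38/1
a_1 = 2: 77/2
a_2 = 1: 115/3
a_3 = 13: 1572/41
a_4 = 1: 1687/44
a_5 = 4: 8320/217

8320/217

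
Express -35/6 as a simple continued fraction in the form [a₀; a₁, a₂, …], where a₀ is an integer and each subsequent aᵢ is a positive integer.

-35 = -6·6 + 1, so a_0 = -6
6 = 6·1 + 0, so a_1 = 6

[-6; 6]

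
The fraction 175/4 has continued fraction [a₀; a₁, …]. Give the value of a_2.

175 ÷ 4 → quotient 43, remainder 3
4 ÷ 3 → quotient 1, remainder 1
3 ÷ 1 → quotient 3, remainder 0

3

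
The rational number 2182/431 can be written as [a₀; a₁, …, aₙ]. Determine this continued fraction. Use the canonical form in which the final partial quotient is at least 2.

Run the Euclidean algorithm, recording each quotient:
⌊2182/431⌋ = 5, remainder 27
⌊431/27⌋ = 15, remainder 26
⌊27/26⌋ = 1, remainder 1
⌊26/1⌋ = 26, remainder 0

[5; 15, 1, 26]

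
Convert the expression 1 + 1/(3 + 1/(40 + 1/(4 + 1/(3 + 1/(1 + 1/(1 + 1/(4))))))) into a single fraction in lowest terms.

a_0 = 1: 1/1
a_1 = 3: 4/3
a_2 = 40: 161/121
a_3 = 4: 648/487
a_4 = 3: 2105/1582
a_5 = 1: 2753/2069
a_6 = 1: 4858/3651
a_7 = 4: 22185/16673

22185/16673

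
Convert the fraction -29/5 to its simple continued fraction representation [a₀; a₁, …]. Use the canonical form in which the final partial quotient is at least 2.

[-6; 5]

-29 = -6·5 + 1, so a_0 = -6
5 = 5·1 + 0, so a_1 = 5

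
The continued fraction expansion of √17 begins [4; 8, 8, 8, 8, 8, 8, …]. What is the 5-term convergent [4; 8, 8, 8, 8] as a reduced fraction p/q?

17684/4289

Work from the innermost term outward:
Start with 8.
8 + 1/(8/1) = 8 + 1/8 = 65/8
8 + 1/(65/8) = 8 + 8/65 = 528/65
8 + 1/(528/65) = 8 + 65/528 = 4289/528
4 + 1/(4289/528) = 4 + 528/4289 = 17684/4289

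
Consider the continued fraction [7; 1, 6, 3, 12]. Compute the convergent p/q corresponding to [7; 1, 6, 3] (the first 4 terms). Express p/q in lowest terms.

173/22

Start with 3.
6 + 1/(3/1) = 6 + 1/3 = 19/3
1 + 1/(19/3) = 1 + 3/19 = 22/19
7 + 1/(22/19) = 7 + 19/22 = 173/22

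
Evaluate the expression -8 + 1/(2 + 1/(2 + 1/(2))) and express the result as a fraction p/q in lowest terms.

Build up convergents one term at a time:
a_0 = -8: -8/1
a_1 = 2: -15/2
a_2 = 2: -38/5
a_3 = 2: -91/12

-91/12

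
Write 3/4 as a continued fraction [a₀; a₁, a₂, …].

Run the Euclidean algorithm, recording each quotient:
⌊3/4⌋ = 0, remainder 3
⌊4/3⌋ = 1, remainder 1
⌊3/1⌋ = 3, remainder 0

[0; 1, 3]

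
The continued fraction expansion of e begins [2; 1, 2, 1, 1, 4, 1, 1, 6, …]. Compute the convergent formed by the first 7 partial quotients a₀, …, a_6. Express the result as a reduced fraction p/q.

a_0 = 2: 2/1
a_1 = 1: 3/1
a_2 = 2: 8/3
a_3 = 1: 11/4
a_4 = 1: 19/7
a_5 = 4: 87/32
a_6 = 1: 106/39

106/39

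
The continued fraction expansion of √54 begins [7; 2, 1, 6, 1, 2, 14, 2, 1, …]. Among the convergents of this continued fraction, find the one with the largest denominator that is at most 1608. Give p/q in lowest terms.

a_0 = 7: 7/1  (≤ bound)
a_1 = 2: 15/2  (≤ bound)
a_2 = 1: 22/3  (≤ bound)
a_3 = 6: 147/20  (≤ bound)
a_4 = 1: 169/23  (≤ bound)
a_5 = 2: 485/66  (≤ bound)
a_6 = 14: 6959/947  (≤ bound)
a_7 = 2: 14403/1960  (> 1608, stop)

6959/947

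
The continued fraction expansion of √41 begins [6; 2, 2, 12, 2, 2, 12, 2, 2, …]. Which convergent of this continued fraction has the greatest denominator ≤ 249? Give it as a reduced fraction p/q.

826/129

a_0 = 6: 6/1  (≤ bound)
a_1 = 2: 13/2  (≤ bound)
a_2 = 2: 32/5  (≤ bound)
a_3 = 12: 397/62  (≤ bound)
a_4 = 2: 826/129  (≤ bound)
a_5 = 2: 2049/320  (> 249, stop)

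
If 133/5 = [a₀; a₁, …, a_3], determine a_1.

133 = 26·5 + 3, so a_0 = 26
5 = 1·3 + 2, so a_1 = 1

1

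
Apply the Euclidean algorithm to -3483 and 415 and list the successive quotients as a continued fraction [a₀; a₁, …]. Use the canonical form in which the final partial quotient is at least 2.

[-9; 1, 1, 1, 1, 4, 1, 14]

⌊-3483/415⌋ = -9, remainder 252
⌊415/252⌋ = 1, remainder 163
⌊252/163⌋ = 1, remainder 89
⌊163/89⌋ = 1, remainder 74
⌊89/74⌋ = 1, remainder 15
⌊74/15⌋ = 4, remainder 14
⌊15/14⌋ = 1, remainder 1
⌊14/1⌋ = 14, remainder 0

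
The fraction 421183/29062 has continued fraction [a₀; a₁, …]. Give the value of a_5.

421183 = 14·29062 + 14315, so a_0 = 14
29062 = 2·14315 + 432, so a_1 = 2
14315 = 33·432 + 59, so a_2 = 33
432 = 7·59 + 19, so a_3 = 7
59 = 3·19 + 2, so a_4 = 3
19 = 9·2 + 1, so a_5 = 9

9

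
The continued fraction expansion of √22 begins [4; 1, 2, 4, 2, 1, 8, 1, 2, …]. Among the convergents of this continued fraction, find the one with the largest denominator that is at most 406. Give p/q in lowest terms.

1712/365

a_0 = 4: 4/1  (≤ bound)
a_1 = 1: 5/1  (≤ bound)
a_2 = 2: 14/3  (≤ bound)
a_3 = 4: 61/13  (≤ bound)
a_4 = 2: 136/29  (≤ bound)
a_5 = 1: 197/42  (≤ bound)
a_6 = 8: 1712/365  (≤ bound)
a_7 = 1: 1909/407  (> 406, stop)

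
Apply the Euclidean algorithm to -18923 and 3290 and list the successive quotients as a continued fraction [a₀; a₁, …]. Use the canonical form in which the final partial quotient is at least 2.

-18923 ÷ 3290 → quotient -6, remainder 817
3290 ÷ 817 → quotient 4, remainder 22
817 ÷ 22 → quotient 37, remainder 3
22 ÷ 3 → quotient 7, remainder 1
3 ÷ 1 → quotient 3, remainder 0

[-6; 4, 37, 7, 3]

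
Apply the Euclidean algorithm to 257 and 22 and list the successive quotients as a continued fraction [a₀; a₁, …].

[11; 1, 2, 7]

Run the Euclidean algorithm, recording each quotient:
⌊257/22⌋ = 11, remainder 15
⌊22/15⌋ = 1, remainder 7
⌊15/7⌋ = 2, remainder 1
⌊7/1⌋ = 7, remainder 0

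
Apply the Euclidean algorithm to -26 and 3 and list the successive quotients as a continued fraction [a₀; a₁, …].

[-9; 3]

⌊-26/3⌋ = -9, remainder 1
⌊3/1⌋ = 3, remainder 0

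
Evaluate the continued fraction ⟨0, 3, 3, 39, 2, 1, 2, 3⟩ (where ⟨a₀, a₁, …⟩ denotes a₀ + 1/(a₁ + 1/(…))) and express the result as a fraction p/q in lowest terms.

3216/10711

Build up convergents one term at a time:
a_0 = 0: 0/1
a_1 = 3: 1/3
a_2 = 3: 3/10
a_3 = 39: 118/393
a_4 = 2: 239/796
a_5 = 1: 357/1189
a_6 = 2: 953/3174
a_7 = 3: 3216/10711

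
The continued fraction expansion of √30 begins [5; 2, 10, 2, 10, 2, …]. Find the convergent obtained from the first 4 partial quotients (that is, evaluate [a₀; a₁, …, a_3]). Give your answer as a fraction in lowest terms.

a_0 = 5: 5/1
a_1 = 2: 11/2
a_2 = 10: 115/21
a_3 = 2: 241/44

241/44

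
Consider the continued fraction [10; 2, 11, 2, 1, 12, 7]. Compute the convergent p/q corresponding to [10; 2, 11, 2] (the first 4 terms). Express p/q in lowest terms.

a_0 = 10: 10/1
a_1 = 2: 21/2
a_2 = 11: 241/23
a_3 = 2: 503/48

503/48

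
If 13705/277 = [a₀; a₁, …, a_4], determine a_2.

Repeatedly divide and take the remainder:
13705 ÷ 277 → quotient 49, remainder 132
277 ÷ 132 → quotient 2, remainder 13
132 ÷ 13 → quotient 10, remainder 2

10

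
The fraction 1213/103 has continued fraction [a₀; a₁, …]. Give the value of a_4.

Run the Euclidean algorithm, recording each quotient:
1213 ÷ 103 → quotient 11, remainder 80
103 ÷ 80 → quotient 1, remainder 23
80 ÷ 23 → quotient 3, remainder 11
23 ÷ 11 → quotient 2, remainder 1
11 ÷ 1 → quotient 11, remainder 0

11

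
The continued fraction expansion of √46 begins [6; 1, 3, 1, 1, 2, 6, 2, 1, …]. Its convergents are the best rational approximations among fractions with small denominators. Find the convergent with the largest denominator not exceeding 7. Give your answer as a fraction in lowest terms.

a_0 = 6: 6/1  (≤ bound)
a_1 = 1: 7/1  (≤ bound)
a_2 = 3: 27/4  (≤ bound)
a_3 = 1: 34/5  (≤ bound)
a_4 = 1: 61/9  (> 7, stop)

34/5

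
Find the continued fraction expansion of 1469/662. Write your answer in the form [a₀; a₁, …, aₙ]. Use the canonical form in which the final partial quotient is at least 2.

1469 ÷ 662 → quotient 2, remainder 145
662 ÷ 145 → quotient 4, remainder 82
145 ÷ 82 → quotient 1, remainder 63
82 ÷ 63 → quotient 1, remainder 19
63 ÷ 19 → quotient 3, remainder 6
19 ÷ 6 → quotient 3, remainder 1
6 ÷ 1 → quotient 6, remainder 0

[2; 4, 1, 1, 3, 3, 6]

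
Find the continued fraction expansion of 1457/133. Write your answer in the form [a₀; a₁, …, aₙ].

[10; 1, 21, 6]

1457 = 10·133 + 127, so a_0 = 10
133 = 1·127 + 6, so a_1 = 1
127 = 21·6 + 1, so a_2 = 21
6 = 6·1 + 0, so a_3 = 6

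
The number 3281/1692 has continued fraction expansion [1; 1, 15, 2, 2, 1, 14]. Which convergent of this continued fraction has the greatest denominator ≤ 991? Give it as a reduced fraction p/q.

223/115

a_0 = 1: 1/1  (≤ bound)
a_1 = 1: 2/1  (≤ bound)
a_2 = 15: 31/16  (≤ bound)
a_3 = 2: 64/33  (≤ bound)
a_4 = 2: 159/82  (≤ bound)
a_5 = 1: 223/115  (≤ bound)
a_6 = 14: 3281/1692  (> 991, stop)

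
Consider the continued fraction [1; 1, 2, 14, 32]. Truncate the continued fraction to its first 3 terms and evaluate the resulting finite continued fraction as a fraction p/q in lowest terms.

a_0 = 1: 1/1
a_1 = 1: 2/1
a_2 = 2: 5/3

5/3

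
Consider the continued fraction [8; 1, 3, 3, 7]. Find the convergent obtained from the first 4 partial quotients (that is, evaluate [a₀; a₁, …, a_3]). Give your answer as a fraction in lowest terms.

Starting at the tail and folding back:
Start with 3.
3 + 1/(3/1) = 3 + 1/3 = 10/3
1 + 1/(10/3) = 1 + 3/10 = 13/10
8 + 1/(13/10) = 8 + 10/13 = 114/13

114/13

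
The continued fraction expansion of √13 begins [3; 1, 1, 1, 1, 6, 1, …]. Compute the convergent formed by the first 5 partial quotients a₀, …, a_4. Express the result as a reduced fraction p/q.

18/5

Start with 1.
1 + 1/(1/1) = 1 + 1/1 = 2/1
1 + 1/(2/1) = 1 + 1/2 = 3/2
1 + 1/(3/2) = 1 + 2/3 = 5/3
3 + 1/(5/3) = 3 + 3/5 = 18/5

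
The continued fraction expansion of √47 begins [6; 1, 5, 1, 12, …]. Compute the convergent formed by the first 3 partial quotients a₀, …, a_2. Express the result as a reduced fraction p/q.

Build up convergents one term at a time:
a_0 = 6: 6/1
a_1 = 1: 7/1
a_2 = 5: 41/6

41/6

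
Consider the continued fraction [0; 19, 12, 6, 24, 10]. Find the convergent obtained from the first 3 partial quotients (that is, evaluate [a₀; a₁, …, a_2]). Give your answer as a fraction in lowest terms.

12/229

Compute successive convergents:
a_0 = 0: 0/1
a_1 = 19: 1/19
a_2 = 12: 12/229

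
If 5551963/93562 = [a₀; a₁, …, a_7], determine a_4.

5551963 ÷ 93562 → quotient 59, remainder 31805
93562 ÷ 31805 → quotient 2, remainder 29952
31805 ÷ 29952 → quotient 1, remainder 1853
29952 ÷ 1853 → quotient 16, remainder 304
1853 ÷ 304 → quotient 6, remainder 29

6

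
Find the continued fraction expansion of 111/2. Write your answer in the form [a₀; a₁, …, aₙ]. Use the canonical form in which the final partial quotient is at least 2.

111 ÷ 2 → quotient 55, remainder 1
2 ÷ 1 → quotient 2, remainder 0

[55; 2]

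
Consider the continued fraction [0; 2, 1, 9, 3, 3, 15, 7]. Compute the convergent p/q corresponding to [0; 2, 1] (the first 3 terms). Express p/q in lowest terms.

Work from the innermost term outward:
Start with 1.
2 + 1/(1/1) = 2 + 1/1 = 3/1
0 + 1/(3/1) = 0 + 1/3 = 1/3

1/3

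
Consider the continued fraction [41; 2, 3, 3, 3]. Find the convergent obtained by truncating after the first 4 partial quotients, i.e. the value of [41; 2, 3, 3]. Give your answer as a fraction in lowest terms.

953/23

a_0 = 41: 41/1
a_1 = 2: 83/2
a_2 = 3: 290/7
a_3 = 3: 953/23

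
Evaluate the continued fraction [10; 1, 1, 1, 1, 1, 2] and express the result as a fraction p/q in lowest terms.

223/21

Start with 2.
1 + 1/(2/1) = 1 + 1/2 = 3/2
1 + 1/(3/2) = 1 + 2/3 = 5/3
1 + 1/(5/3) = 1 + 3/5 = 8/5
1 + 1/(8/5) = 1 + 5/8 = 13/8
1 + 1/(13/8) = 1 + 8/13 = 21/13
10 + 1/(21/13) = 10 + 13/21 = 223/21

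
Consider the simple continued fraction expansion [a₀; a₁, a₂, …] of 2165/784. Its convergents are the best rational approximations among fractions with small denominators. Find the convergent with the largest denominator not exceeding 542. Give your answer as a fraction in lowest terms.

301/109

List convergents until the denominator exceeds the bound:
a_0 = 2: 2/1  (≤ bound)
a_1 = 1: 3/1  (≤ bound)
a_2 = 3: 11/4  (≤ bound)
a_3 = 5: 58/21  (≤ bound)
a_4 = 5: 301/109  (≤ bound)
a_5 = 7: 2165/784  (> 542, stop)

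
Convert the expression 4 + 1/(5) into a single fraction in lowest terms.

21/5

Start with 5.
4 + 1/(5/1) = 4 + 1/5 = 21/5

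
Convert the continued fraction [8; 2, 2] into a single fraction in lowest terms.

42/5

Start with 2.
2 + 1/(2/1) = 2 + 1/2 = 5/2
8 + 1/(5/2) = 8 + 2/5 = 42/5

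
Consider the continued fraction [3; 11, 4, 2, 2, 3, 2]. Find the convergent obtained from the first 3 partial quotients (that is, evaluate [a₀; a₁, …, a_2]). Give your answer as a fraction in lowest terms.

139/45

Start with 4.
11 + 1/(4/1) = 11 + 1/4 = 45/4
3 + 1/(45/4) = 3 + 4/45 = 139/45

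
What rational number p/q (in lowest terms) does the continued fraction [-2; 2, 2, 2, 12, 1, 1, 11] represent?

Start with 11.
1 + 1/(11/1) = 1 + 1/11 = 12/11
1 + 1/(12/11) = 1 + 11/12 = 23/12
12 + 1/(23/12) = 12 + 12/23 = 288/23
2 + 1/(288/23) = 2 + 23/288 = 599/288
2 + 1/(599/288) = 2 + 288/599 = 1486/599
2 + 1/(1486/599) = 2 + 599/1486 = 3571/1486
-2 + 1/(3571/1486) = -2 + 1486/3571 = -5656/3571

-5656/3571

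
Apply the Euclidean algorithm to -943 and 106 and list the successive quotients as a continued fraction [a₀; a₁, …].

[-9; 9, 1, 1, 1, 3]

⌊-943/106⌋ = -9, remainder 11
⌊106/11⌋ = 9, remainder 7
⌊11/7⌋ = 1, remainder 4
⌊7/4⌋ = 1, remainder 3
⌊4/3⌋ = 1, remainder 1
⌊3/1⌋ = 3, remainder 0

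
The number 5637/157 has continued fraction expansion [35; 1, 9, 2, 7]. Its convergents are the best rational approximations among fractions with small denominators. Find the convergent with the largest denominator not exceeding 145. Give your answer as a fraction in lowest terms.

754/21

a_0 = 35: 35/1  (≤ bound)
a_1 = 1: 36/1  (≤ bound)
a_2 = 9: 359/10  (≤ bound)
a_3 = 2: 754/21  (≤ bound)
a_4 = 7: 5637/157  (> 145, stop)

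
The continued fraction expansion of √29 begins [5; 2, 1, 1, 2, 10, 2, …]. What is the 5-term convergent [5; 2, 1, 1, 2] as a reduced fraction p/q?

a_0 = 5: 5/1
a_1 = 2: 11/2
a_2 = 1: 16/3
a_3 = 1: 27/5
a_4 = 2: 70/13

70/13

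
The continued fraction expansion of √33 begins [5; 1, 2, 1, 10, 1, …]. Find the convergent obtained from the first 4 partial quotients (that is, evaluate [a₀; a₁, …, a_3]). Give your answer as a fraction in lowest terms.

23/4

Start with 1.
2 + 1/(1/1) = 2 + 1/1 = 3/1
1 + 1/(3/1) = 1 + 1/3 = 4/3
5 + 1/(4/3) = 5 + 3/4 = 23/4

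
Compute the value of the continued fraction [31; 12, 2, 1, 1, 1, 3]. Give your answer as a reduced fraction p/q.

Starting at the tail and folding back:
Start with 3.
1 + 1/(3/1) = 1 + 1/3 = 4/3
1 + 1/(4/3) = 1 + 3/4 = 7/4
1 + 1/(7/4) = 1 + 4/7 = 11/7
2 + 1/(11/7) = 2 + 7/11 = 29/11
12 + 1/(29/11) = 12 + 11/29 = 359/29
31 + 1/(359/29) = 31 + 29/359 = 11158/359

11158/359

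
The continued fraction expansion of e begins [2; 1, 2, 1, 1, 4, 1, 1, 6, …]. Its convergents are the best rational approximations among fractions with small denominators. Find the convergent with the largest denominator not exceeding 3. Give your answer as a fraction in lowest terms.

a_0 = 2: 2/1  (≤ bound)
a_1 = 1: 3/1  (≤ bound)
a_2 = 2: 8/3  (≤ bound)
a_3 = 1: 11/4  (> 3, stop)

8/3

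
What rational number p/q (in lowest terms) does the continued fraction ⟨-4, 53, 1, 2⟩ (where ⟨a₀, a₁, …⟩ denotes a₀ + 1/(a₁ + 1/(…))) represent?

Start with 2.
1 + 1/(2/1) = 1 + 1/2 = 3/2
53 + 1/(3/2) = 53 + 2/3 = 161/3
-4 + 1/(161/3) = -4 + 3/161 = -641/161

-641/161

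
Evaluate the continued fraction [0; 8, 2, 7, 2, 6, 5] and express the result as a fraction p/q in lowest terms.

Start with 5.
6 + 1/(5/1) = 6 + 1/5 = 31/5
2 + 1/(31/5) = 2 + 5/31 = 67/31
7 + 1/(67/31) = 7 + 31/67 = 500/67
2 + 1/(500/67) = 2 + 67/500 = 1067/500
8 + 1/(1067/500) = 8 + 500/1067 = 9036/1067
0 + 1/(9036/1067) = 0 + 1067/9036 = 1067/9036

1067/9036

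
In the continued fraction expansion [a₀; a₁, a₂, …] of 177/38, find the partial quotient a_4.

⌊177/38⌋ = 4, remainder 25
⌊38/25⌋ = 1, remainder 13
⌊25/13⌋ = 1, remainder 12
⌊13/12⌋ = 1, remainder 1
⌊12/1⌋ = 12, remainder 0

12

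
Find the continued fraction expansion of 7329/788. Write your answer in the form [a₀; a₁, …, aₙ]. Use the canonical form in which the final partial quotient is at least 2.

⌊7329/788⌋ = 9, remainder 237
⌊788/237⌋ = 3, remainder 77
⌊237/77⌋ = 3, remainder 6
⌊77/6⌋ = 12, remainder 5
⌊6/5⌋ = 1, remainder 1
⌊5/1⌋ = 5, remainder 0

[9; 3, 3, 12, 1, 5]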